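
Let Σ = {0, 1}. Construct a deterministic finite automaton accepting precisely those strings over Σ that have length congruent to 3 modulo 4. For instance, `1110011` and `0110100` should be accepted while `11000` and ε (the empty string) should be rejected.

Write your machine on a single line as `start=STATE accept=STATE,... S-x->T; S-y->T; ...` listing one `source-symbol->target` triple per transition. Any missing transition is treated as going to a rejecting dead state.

Count input length modulo 4: every symbol advances one step around the cycle q0 → q1 → q2 → q3 → q0. Accept at q3.
With 4 states:
        0   1  
>  q0   q1  q1 
   q1   q2  q2 
   q2   q3  q3 
 * q3   q0  q0 
(> = start, * = accepting)

start=q0; accept=q3; q0-0->q1; q0-1->q1; q1-0->q2; q1-1->q2; q2-0->q3; q2-1->q3; q3-0->q0; q3-1->q0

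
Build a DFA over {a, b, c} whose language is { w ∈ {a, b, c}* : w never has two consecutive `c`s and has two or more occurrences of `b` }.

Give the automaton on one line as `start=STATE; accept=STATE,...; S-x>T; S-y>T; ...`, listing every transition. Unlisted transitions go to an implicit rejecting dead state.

Build one automaton per condition and run them in lockstep. The first has 3 states tracking partial matches of the forbidden pattern `cc`; the second has 4 states tracking the count of `b`s, saturating at 3. A product state is a pair (one from each), accepting exactly when both do. Minimizing collapses redundant product states.
A 7-state machine:
        a   b   c  
>  s0   s0  s1  s2 
   s1   s1  s3  s4 
   s2   s0  s1  s5 
 * s3   s3  s3  s6 
   s4   s1  s3  s5 
   s5   s5  s5  s5 
 * s6   s3  s3  s5 
(> = start, * = accepting)

start=s0; accept=s3,s6; s0-a>s0; s0-b>s1; s0-c>s2; s1-a>s1; s1-b>s3; s1-c>s4; s2-a>s0; s2-b>s1; s2-c>s5; s3-a>s3; s3-b>s3; s3-c>s6; s4-a>s1; s4-b>s3; s4-c>s5; s5-a>s5; s5-b>s5; s5-c>s5; s6-a>s3; s6-b>s3; s6-c>s5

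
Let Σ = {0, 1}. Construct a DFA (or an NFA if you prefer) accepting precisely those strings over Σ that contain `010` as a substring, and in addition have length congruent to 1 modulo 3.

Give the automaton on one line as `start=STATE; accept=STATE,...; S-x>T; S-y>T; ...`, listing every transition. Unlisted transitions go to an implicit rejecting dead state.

start=S0; accept=S10; S0-0>S1; S0-1>S2; S1-0>S3; S1-1>S4; S2-0>S3; S2-1>S5; S3-0>S6; S3-1>S7; S4-0>S8; S4-1>S0; S5-0>S6; S5-1>S0; S6-0>S1; S6-1>S9; S7-0>S10; S7-1>S2; S8-0>S10; S8-1>S10; S9-0>S11; S9-1>S5; S10-0>S11; S10-1>S11; S11-0>S8; S11-1>S8

Run two small machines in parallel and take their product. The first has 4 states tracking whether and how much of `010` has been seen; the second has 3 states tracking the input length modulo 3. A product state is a pair (one from each), accepting exactly when both do.
With 12 states:
          0    1  
>  S0     S1   S2 
   S1     S3   S4 
   S2     S3   S5 
   S3     S6   S7 
   S4     S8   S0 
   S5     S6   S0 
   S6     S1   S9 
   S7    S10   S2 
   S8    S10  S10 
   S9    S11   S5 
 * S10   S11  S11 
   S11    S8   S8 
(> = start, * = accepting)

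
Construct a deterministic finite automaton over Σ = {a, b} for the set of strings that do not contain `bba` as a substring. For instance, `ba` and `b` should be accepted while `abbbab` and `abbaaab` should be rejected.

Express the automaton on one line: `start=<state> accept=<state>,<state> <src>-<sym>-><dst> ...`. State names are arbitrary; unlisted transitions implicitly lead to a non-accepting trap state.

This is the complement of 'contains `bba`'. Use the same substring-matching states — q0 through q3 holding how much of `bba` has just been matched — but flip the accepting set: everything except the trap q3 accepts.
        a   b  
>* q0   q0  q1 
 * q1   q0  q2 
 * q2   q3  q2 
   q3   q3  q3 
(> = start, * = accepting)

start=q0 accept=q0,q1,q2 q0-a->q0 q0-b->q1 q1-a->q0 q1-b->q2 q2-a->q3 q2-b->q2 q3-a->q3 q3-b->q3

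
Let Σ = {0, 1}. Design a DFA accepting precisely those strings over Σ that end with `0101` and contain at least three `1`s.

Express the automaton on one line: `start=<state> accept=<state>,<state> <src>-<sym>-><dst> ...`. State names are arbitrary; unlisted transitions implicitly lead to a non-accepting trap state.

Handle the two conditions separately and then intersect. One (5 states) tracks how much of the suffix `0101` has currently been matched; the other (5 states) tracks the count of `1`s, saturating at 4. Each combined state is a pair, one component from each; accept when both components accept.
With 21 states:
          0    1  
>  q0     q1   q2 
   q1     q1   q3 
   q2     q4   q5 
   q3     q6   q5 
   q4     q4   q7 
   q5     q8   q9 
   q6     q4  q10 
   q7    q11   q9 
   q8     q8  q12 
   q9    q13  q14 
   q10   q11   q9 
   q11    q8  q15 
   q12   q16  q14 
   q13   q13  q17 
   q14   q18  q14 
 * q15   q16  q14 
   q16   q13  q19 
   q17   q20  q14 
   q18   q18  q17 
 * q19   q20  q14 
   q20   q18  q19 
(> = start, * = accepting)

start=q0 accept=q15,q19 q0-0->q1 q0-1->q2 q1-0->q1 q1-1->q3 q2-0->q4 q2-1->q5 q3-0->q6 q3-1->q5 q4-0->q4 q4-1->q7 q5-0->q8 q5-1->q9 q6-0->q4 q6-1->q10 q7-0->q11 q7-1->q9 q8-0->q8 q8-1->q12 q9-0->q13 q9-1->q14 q10-0->q11 q10-1->q9 q11-0->q8 q11-1->q15 q12-0->q16 q12-1->q14 q13-0->q13 q13-1->q17 q14-0->q18 q14-1->q14 q15-0->q16 q15-1->q14 q16-0->q13 q16-1->q19 q17-0->q20 q17-1->q14 q18-0->q18 q18-1->q17 q19-0->q20 q19-1->q14 q20-0->q18 q20-1->q19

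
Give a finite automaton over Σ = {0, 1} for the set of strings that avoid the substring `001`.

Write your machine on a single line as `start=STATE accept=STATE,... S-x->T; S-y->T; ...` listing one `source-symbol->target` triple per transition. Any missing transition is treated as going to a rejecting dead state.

start=S0; accept=S0,S1,S2; S0-0->S1; S0-1->S0; S1-0->S2; S1-1->S0; S2-0->S2; S2-1->S3; S3-0->S3; S3-1->S3

Track partial matches of the forbidden pattern `001`. State S3 is a dead state reached once `001` has occurred; every other state accepts. S0 means no part of `001` is currently matched.
With 4 states:
        0   1  
>* S0   S1  S0 
 * S1   S2  S0 
 * S2   S2  S3 
   S3   S3  S3 
(> = start, * = accepting)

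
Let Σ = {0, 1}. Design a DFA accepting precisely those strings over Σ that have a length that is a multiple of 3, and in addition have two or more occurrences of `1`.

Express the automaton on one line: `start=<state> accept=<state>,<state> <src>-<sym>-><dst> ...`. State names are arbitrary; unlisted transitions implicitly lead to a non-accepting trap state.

start=A accept=H,I A-0->B A-1->C B-0->D B-1->E C-0->E C-1->F D-0->A D-1->G E-0->G E-1->H F-0->H F-1->I G-0->C G-1->J H-0->J H-1->K I-0->K I-1->K J-0->F J-1->L K-0->L K-1->L L-0->I L-1->I

Handle the two conditions separately and then intersect. The first has 3 states tracking the input length modulo 3; the second has 4 states tracking the count of `1`s, saturating at 3. A product state is a pair (one from each), accepting exactly when both do.
With 12 states:
       0  1 
>  A   B  C 
   B   D  E 
   C   E  F 
   D   A  G 
   E   G  H 
   F   H  I 
   G   C  J 
 * H   J  K 
 * I   K  K 
   J   F  L 
   K   L  L 
   L   I  I 
(> = start, * = accepting)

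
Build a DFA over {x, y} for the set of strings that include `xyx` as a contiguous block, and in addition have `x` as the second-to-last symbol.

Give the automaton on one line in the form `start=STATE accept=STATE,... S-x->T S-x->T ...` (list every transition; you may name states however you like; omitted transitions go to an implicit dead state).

Handle the two conditions separately and then intersect. One (4 states) tracks whether and how much of `xyx` has been seen; the other (7 states) tracks the last 2 symbols read. Each combined state is a pair, one component from each; accept when both components accept. After merging equivalent states the machine shrinks.
7 states suffice.
        x   y  
>  S0   S1  S0 
   S1   S1  S2 
   S2   S3  S0 
   S3   S4  S5 
 * S4   S4  S5 
 * S5   S3  S6 
   S6   S3  S6 
(> = start, * = accepting)

start=S0 accept=S4,S5 S0-x->S1 S0-y->S0 S1-x->S1 S1-y->S2 S2-x->S3 S2-y->S0 S3-x->S4 S3-y->S5 S4-x->S4 S4-y->S5 S5-x->S3 S5-y->S6 S6-x->S3 S6-y->S6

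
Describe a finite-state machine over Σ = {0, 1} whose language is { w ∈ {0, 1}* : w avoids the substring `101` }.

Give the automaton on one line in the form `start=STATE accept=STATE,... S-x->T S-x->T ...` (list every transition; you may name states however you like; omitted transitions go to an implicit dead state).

Track partial matches of the forbidden pattern `101`. State D is a dead state reached once `101` has occurred; every other state accepts. A means no part of `101` is currently matched.
4 states suffice.
       0  1 
>* A   A  B 
 * B   C  B 
 * C   A  D 
   D   D  D 
(> = start, * = accepting)

start=A accept=A,B,C A-0->A A-1->B B-0->C B-1->B C-0->A C-1->D D-0->D D-1->D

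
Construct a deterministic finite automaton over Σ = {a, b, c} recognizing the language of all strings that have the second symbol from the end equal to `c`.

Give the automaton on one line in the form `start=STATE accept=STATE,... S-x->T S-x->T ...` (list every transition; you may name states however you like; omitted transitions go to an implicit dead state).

A DFA must remember the last 2 symbols (since which symbol is second-to-last isn't known until the input ends). Use one state per possible window of the last ≤2 symbols; accept from those whose window starts with `c`.
          a    b    c  
>  q0     q1   q2   q3 
   q1     q4   q5   q6 
   q2     q7   q8   q9 
   q3    q10  q11  q12 
   q4     q4   q5   q6 
   q5     q7   q8   q9 
   q6    q10  q11  q12 
   q7     q4   q5   q6 
   q8     q7   q8   q9 
   q9    q10  q11  q12 
 * q10    q4   q5   q6 
 * q11    q7   q8   q9 
 * q12   q10  q11  q12 
(> = start, * = accepting)

start=q0 accept=q10,q11,q12 q0-a->q1 q0-b->q2 q0-c->q3 q1-a->q4 q1-b->q5 q1-c->q6 q2-a->q7 q2-b->q8 q2-c->q9 q3-a->q10 q3-b->q11 q3-c->q12 q4-a->q4 q4-b->q5 q4-c->q6 q5-a->q7 q5-b->q8 q5-c->q9 q6-a->q10 q6-b->q11 q6-c->q12 q7-a->q4 q7-b->q5 q7-c->q6 q8-a->q7 q8-b->q8 q8-c->q9 q9-a->q10 q9-b->q11 q9-c->q12 q10-a->q4 q10-b->q5 q10-c->q6 q11-a->q7 q11-b->q8 q11-c->q9 q12-a->q10 q12-b->q11 q12-c->q12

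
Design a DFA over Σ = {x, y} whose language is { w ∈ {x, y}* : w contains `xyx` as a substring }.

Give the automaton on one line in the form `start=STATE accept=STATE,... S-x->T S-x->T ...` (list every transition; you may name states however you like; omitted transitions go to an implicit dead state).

States s0..s2 record the length of the longest prefix of `xyx` that matches the current input suffix. Reaching s3 means `xyx` has been seen, and we stay there forever. Accept from s3.
        x   y  
>  s0   s1  s0 
   s1   s1  s2 
   s2   s3  s0 
 * s3   s3  s3 
(> = start, * = accepting)

start=s0 accept=s3 s0-x->s1 s0-y->s0 s1-x->s1 s1-y->s2 s2-x->s3 s2-y->s0 s3-x->s3 s3-y->s3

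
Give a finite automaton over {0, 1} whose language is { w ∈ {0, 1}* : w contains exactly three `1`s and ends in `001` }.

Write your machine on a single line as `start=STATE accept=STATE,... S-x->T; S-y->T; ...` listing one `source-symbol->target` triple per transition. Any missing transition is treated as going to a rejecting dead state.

Handle the two conditions separately and then intersect. One (5 states) tracks the count of `1`s, saturating at 4; the other (4 states) tracks how much of the suffix `001` has currently been matched. Each combined state is a pair, one component from each; accept when both components accept. Minimizing collapses redundant product states.
       0  1 
>  A   A  B 
   B   B  C 
   C   D  E 
   D   F  E 
   E   E  E 
   F   F  G 
 * G   E  E 
(> = start, * = accepting)

start=A; accept=G; A-0->A; A-1->B; B-0->B; B-1->C; C-0->D; C-1->E; D-0->F; D-1->E; E-0->E; E-1->E; F-0->F; F-1->G; G-0->E; G-1->E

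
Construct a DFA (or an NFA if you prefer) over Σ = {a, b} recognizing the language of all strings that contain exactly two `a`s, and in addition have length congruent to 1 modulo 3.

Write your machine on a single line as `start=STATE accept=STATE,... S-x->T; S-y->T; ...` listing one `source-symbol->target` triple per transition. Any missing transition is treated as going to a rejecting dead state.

start=q0; accept=q9; q0-a->q1; q0-b->q2; q1-a->q3; q1-b->q4; q2-a->q4; q2-b->q5; q3-a->q6; q3-b->q7; q4-a->q7; q4-b->q8; q5-a->q8; q5-b->q0; q6-a->q6; q6-b->q6; q7-a->q6; q7-b->q9; q8-a->q9; q8-b->q1; q9-a->q6; q9-b->q3

Handle the two conditions separately and then intersect. One (4 states) tracks the count of `a`s, saturating at 3; the other (3 states) tracks the input length modulo 3. Each combined state is a pair, one component from each; accept when both components accept. After merging equivalent states the machine shrinks.
10 states suffice.
        a   b  
>  q0   q1  q2 
   q1   q3  q4 
   q2   q4  q5 
   q3   q6  q7 
   q4   q7  q8 
   q5   q8  q0 
   q6   q6  q6 
   q7   q6  q9 
   q8   q9  q1 
 * q9   q6  q3 
(> = start, * = accepting)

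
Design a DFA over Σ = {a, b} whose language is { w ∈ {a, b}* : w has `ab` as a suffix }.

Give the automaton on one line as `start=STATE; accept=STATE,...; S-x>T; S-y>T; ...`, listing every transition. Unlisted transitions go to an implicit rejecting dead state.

start=S0; accept=S2; S0-a>S1; S0-b>S0; S1-a>S1; S1-b>S2; S2-a>S1; S2-b>S0

Remember how much of `ab` the current input suffix matches. State S0 means no match yet; S1 means the last symbol is `a`; S2 means the last 2 symbols are `ab`. Only S2 accepts. On a mismatch, fall back to the longest proper suffix that is still a prefix of `ab`.
        a   b  
>  S0   S1  S0 
   S1   S1  S2 
 * S2   S1  S0 
(> = start, * = accepting)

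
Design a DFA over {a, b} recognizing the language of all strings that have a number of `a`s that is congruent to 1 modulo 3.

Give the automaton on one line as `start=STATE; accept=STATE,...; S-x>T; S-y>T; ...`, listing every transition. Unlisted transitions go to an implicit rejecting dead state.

start=q0; accept=q1; q0-a>q1; q0-b>q0; q1-a>q2; q1-b>q1; q2-a>q0; q2-b>q2

The only thing that matters is how many `a`s have appeared, reduced mod 3. Use one state per residue: q0 for 0, …, q2 for 2. Reading `a` moves to the next residue; anything else stays put. q1 is accepting.
3 states suffice.
        a   b  
>  q0   q1  q0 
 * q1   q2  q1 
   q2   q0  q2 
(> = start, * = accepting)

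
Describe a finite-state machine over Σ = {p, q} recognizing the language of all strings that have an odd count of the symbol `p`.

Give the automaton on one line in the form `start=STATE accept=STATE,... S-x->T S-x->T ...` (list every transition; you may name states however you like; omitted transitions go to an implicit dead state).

Keep the running count of `p`s modulo 2: each `p` advances along the cycle A → B → A while other symbols loop. Accept at B.
With 2 states:
       p  q 
>  A   B  A 
 * B   A  B 
(> = start, * = accepting)

start=A accept=B A-p->B A-q->A B-p->A B-q->B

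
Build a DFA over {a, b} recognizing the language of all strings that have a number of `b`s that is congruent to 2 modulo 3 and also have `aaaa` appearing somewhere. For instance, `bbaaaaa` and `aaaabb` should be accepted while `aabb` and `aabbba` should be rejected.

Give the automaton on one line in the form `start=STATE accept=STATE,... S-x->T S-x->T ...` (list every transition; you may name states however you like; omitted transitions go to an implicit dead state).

start=S0 accept=S14 S0-a->S1 S0-b->S2 S1-a->S3 S1-b->S2 S2-a->S4 S2-b->S5 S3-a->S6 S3-b->S2 S4-a->S7 S4-b->S5 S5-a->S8 S5-b->S0 S6-a->S9 S6-b->S2 S7-a->S10 S7-b->S5 S8-a->S11 S8-b->S0 S9-a->S9 S9-b->S12 S10-a->S12 S10-b->S5 S11-a->S13 S11-b->S0 S12-a->S12 S12-b->S14 S13-a->S14 S13-b->S0 S14-a->S14 S14-b->S9

Build one automaton per condition and run them in lockstep. The first has 3 states tracking the count of `b`s modulo 3; the second has 5 states tracking whether and how much of `aaaa` has been seen. A product state is a pair (one from each), accepting exactly when both do.
15 states suffice.
          a    b  
>  S0     S1   S2 
   S1     S3   S2 
   S2     S4   S5 
   S3     S6   S2 
   S4     S7   S5 
   S5     S8   S0 
   S6     S9   S2 
   S7    S10   S5 
   S8    S11   S0 
   S9     S9  S12 
   S10   S12   S5 
   S11   S13   S0 
   S12   S12  S14 
   S13   S14   S0 
 * S14   S14   S9 
(> = start, * = accepting)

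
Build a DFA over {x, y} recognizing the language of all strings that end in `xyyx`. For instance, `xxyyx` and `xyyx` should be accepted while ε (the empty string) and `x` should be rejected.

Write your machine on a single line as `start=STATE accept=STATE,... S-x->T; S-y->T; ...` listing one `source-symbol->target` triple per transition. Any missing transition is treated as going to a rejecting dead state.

start=q0; accept=q4; q0-x->q1; q0-y->q0; q1-x->q1; q1-y->q2; q2-x->q1; q2-y->q3; q3-x->q4; q3-y->q0; q4-x->q1; q4-y->q2

Remember how much of `xyyx` the current input suffix matches. State q0 means no match yet; q1 means the last symbol is `x`; q2 means the last 2 symbols are `xy`; q3 means the last 3 symbols are `xyy`; q4 means the last 4 symbols are `xyyx`. Only q4 accepts. On a mismatch, fall back to the longest proper suffix that is still a prefix of `xyyx`.
        x   y  
>  q0   q1  q0 
   q1   q1  q2 
   q2   q1  q3 
   q3   q4  q0 
 * q4   q1  q2 
(> = start, * = accepting)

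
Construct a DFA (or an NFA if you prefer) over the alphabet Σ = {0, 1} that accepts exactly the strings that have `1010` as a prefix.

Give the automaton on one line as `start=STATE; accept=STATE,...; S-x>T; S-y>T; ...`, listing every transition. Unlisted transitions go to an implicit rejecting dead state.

Check the first 4 symbols one by one: q0 through q3 record how many have matched `1010` so far; any wrong symbol goes to the dead state q5. After all 4 match we enter the accepting sink q4.
A 6-state machine:
        0   1  
>  q0   q5  q1 
   q1   q2  q5 
   q2   q5  q3 
   q3   q4  q5 
 * q4   q4  q4 
   q5   q5  q5 
(> = start, * = accepting)

start=q0; accept=q4; q0-0>q5; q0-1>q1; q1-0>q2; q1-1>q5; q2-0>q5; q2-1>q3; q3-0>q4; q3-1>q5; q4-0>q4; q4-1>q4; q5-0>q5; q5-1>q5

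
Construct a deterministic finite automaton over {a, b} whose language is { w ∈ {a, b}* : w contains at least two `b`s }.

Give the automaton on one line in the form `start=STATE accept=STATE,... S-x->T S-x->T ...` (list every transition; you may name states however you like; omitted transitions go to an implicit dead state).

start=S0 accept=S2,S3 S0-a->S0 S0-b->S1 S1-a->S1 S1-b->S2 S2-a->S2 S2-b->S3 S3-a->S3 S3-b->S3

Count `b`s, saturating at 3: states S0 through S2 mean 0 through 2 `b`s seen; S3 means more than 2. Each `b` increments (capped at S3); other symbols loop. Accept from {S2, S3}.
4 states suffice.
        a   b  
>  S0   S0  S1 
   S1   S1  S2 
 * S2   S2  S3 
 * S3   S3  S3 
(> = start, * = accepting)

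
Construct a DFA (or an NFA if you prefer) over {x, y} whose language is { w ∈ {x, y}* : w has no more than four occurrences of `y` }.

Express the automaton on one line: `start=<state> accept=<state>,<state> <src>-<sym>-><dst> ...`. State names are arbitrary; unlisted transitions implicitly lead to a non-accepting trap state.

Count `y`s, saturating at 5: states q0 through q4 mean 0 through 4 `y`s seen; q5 means more than 4. Each `y` increments (capped at q5); other symbols loop. Accept from {q0, q1, q2, q3, q4}.
6 states suffice.
        x   y  
>* q0   q0  q1 
 * q1   q1  q2 
 * q2   q2  q3 
 * q3   q3  q4 
 * q4   q4  q5 
   q5   q5  q5 
(> = start, * = accepting)

start=q0 accept=q0,q1,q2,q3,q4 q0-x->q0 q0-y->q1 q1-x->q1 q1-y->q2 q2-x->q2 q2-y->q3 q3-x->q3 q3-y->q4 q4-x->q4 q4-y->q5 q5-x->q5 q5-y->q5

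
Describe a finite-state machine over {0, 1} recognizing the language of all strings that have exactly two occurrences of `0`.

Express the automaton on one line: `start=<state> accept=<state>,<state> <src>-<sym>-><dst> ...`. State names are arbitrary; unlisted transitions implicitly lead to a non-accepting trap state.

start=q0 accept=q2 q0-0->q1 q0-1->q0 q1-0->q2 q1-1->q1 q2-0->q3 q2-1->q2 q3-0->q3 q3-1->q3

Only the number of `0`s matters, and only up to 3. Make a chain q0 → q1 → q2 → q3 advanced by each `0` (with q3 absorbing); every other symbol self-loops. The accepting set is {q2}.
4 states suffice.
        0   1  
>  q0   q1  q0 
   q1   q2  q1 
 * q2   q3  q2 
   q3   q3  q3 
(> = start, * = accepting)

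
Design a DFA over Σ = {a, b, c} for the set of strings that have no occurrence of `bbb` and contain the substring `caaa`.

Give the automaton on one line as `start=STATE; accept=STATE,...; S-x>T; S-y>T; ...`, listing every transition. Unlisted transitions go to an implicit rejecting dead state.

start=s0; accept=s7,s8,s9; s0-a>s0; s0-b>s1; s0-c>s2; s1-a>s0; s1-b>s3; s1-c>s2; s2-a>s4; s2-b>s1; s2-c>s2; s3-a>s0; s3-b>s5; s3-c>s2; s4-a>s6; s4-b>s1; s4-c>s2; s5-a>s5; s5-b>s5; s5-c>s5; s6-a>s7; s6-b>s1; s6-c>s2; s7-a>s7; s7-b>s8; s7-c>s7; s8-a>s7; s8-b>s9; s8-c>s7; s9-a>s7; s9-b>s5; s9-c>s7

Build one automaton per condition and run them in lockstep. One (4 states) tracks partial matches of the forbidden pattern `bbb`; the other (5 states) tracks whether and how much of `caaa` has been seen. Each combined state is a pair, one component from each; accept when both components accept. After merging equivalent states the machine shrinks.
With 10 states:
        a   b   c  
>  s0   s0  s1  s2 
   s1   s0  s3  s2 
   s2   s4  s1  s2 
   s3   s0  s5  s2 
   s4   s6  s1  s2 
   s5   s5  s5  s5 
   s6   s7  s1  s2 
 * s7   s7  s8  s7 
 * s8   s7  s9  s7 
 * s9   s7  s5  s7 
(> = start, * = accepting)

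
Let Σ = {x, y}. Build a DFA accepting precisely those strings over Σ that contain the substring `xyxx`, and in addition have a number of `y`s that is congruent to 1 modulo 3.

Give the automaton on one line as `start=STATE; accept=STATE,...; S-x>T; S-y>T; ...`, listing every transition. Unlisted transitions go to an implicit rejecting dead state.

Handle the two conditions separately and then intersect. One (5 states) tracks whether and how much of `xyxx` has been seen; the other (3 states) tracks the count of `y`s modulo 3. Each combined state is a pair, one component from each; accept when both components accept.
15 states suffice.
          x    y  
>  s0     s1   s2 
   s1     s1   s3 
   s2     s4   s5 
   s3     s6   s5 
   s4     s4   s7 
   s5     s8   s0 
   s6     s9   s7 
   s7    s10   s0 
   s8     s8  s11 
 * s9     s9  s12 
   s10   s12  s11 
   s11   s13   s2 
   s12   s12  s14 
   s13   s14   s3 
   s14   s14   s9 
(> = start, * = accepting)

start=s0; accept=s9; s0-x>s1; s0-y>s2; s1-x>s1; s1-y>s3; s2-x>s4; s2-y>s5; s3-x>s6; s3-y>s5; s4-x>s4; s4-y>s7; s5-x>s8; s5-y>s0; s6-x>s9; s6-y>s7; s7-x>s10; s7-y>s0; s8-x>s8; s8-y>s11; s9-x>s9; s9-y>s12; s10-x>s12; s10-y>s11; s11-x>s13; s11-y>s2; s12-x>s12; s12-y>s14; s13-x>s14; s13-y>s3; s14-x>s14; s14-y>s9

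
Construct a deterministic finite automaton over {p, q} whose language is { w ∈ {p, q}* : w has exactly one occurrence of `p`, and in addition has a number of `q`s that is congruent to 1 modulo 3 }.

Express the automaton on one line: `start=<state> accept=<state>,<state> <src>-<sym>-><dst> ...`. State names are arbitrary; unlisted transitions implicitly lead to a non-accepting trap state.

Run two small machines in parallel and take their product. The first has 3 states tracking the count of `p`s, saturating at 2; the second has 3 states tracking the count of `q`s modulo 3. A product state is a pair (one from each), accepting exactly when both do. After merging equivalent states the machine shrinks.
With 7 states:
        p   q  
>  s0   s1  s2 
   s1   s3  s4 
   s2   s4  s5 
   s3   s3  s3 
 * s4   s3  s6 
   s5   s6  s0 
   s6   s3  s1 
(> = start, * = accepting)

start=s0 accept=s4 s0-p->s1 s0-q->s2 s1-p->s3 s1-q->s4 s2-p->s4 s2-q->s5 s3-p->s3 s3-q->s3 s4-p->s3 s4-q->s6 s5-p->s6 s5-q->s0 s6-p->s3 s6-q->s1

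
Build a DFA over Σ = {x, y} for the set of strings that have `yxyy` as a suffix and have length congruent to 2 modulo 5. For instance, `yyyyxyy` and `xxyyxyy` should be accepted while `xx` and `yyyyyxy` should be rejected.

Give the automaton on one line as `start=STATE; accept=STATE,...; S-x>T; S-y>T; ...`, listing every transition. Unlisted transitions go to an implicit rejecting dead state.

Run two small machines in parallel and take their product. The first has 5 states tracking how much of the suffix `yxyy` has currently been matched; the second has 5 states tracking the input length modulo 5. A product state is a pair (one from each), accepting exactly when both do. After merging equivalent states the machine shrinks.
A 9-state machine:
        x   y  
>  s0   s1  s1 
   s1   s2  s2 
   s2   s3  s3 
   s3   s4  s5 
   s4   s0  s0 
   s5   s6  s0 
   s6   s1  s7 
   s7   s2  s8 
 * s8   s3  s3 
(> = start, * = accepting)

start=s0; accept=s8; s0-x>s1; s0-y>s1; s1-x>s2; s1-y>s2; s2-x>s3; s2-y>s3; s3-x>s4; s3-y>s5; s4-x>s0; s4-y>s0; s5-x>s6; s5-y>s0; s6-x>s1; s6-y>s7; s7-x>s2; s7-y>s8; s8-x>s3; s8-y>s3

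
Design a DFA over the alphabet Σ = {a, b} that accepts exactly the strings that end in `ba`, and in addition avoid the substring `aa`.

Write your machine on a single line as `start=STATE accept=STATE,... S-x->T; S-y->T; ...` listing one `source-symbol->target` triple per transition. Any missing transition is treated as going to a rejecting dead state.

start=s0; accept=s4; s0-a->s1; s0-b->s2; s1-a->s3; s1-b->s2; s2-a->s4; s2-b->s2; s3-a->s3; s3-b->s3; s4-a->s3; s4-b->s2

Run two small machines in parallel and take their product. The first has 3 states tracking how much of the suffix `ba` has currently been matched; the second has 3 states tracking partial matches of the forbidden pattern `aa`. A product state is a pair (one from each), accepting exactly when both do. Minimizing collapses redundant product states.
A 5-state machine:
        a   b  
>  s0   s1  s2 
   s1   s3  s2 
   s2   s4  s2 
   s3   s3  s3 
 * s4   s3  s2 
(> = start, * = accepting)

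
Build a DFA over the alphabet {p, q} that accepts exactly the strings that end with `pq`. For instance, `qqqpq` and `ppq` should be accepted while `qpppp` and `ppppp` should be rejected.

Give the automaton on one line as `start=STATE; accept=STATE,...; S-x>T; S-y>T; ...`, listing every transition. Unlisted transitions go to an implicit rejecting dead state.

start=S0; accept=S2; S0-p>S1; S0-q>S0; S1-p>S1; S1-q>S2; S2-p>S1; S2-q>S0

Remember how much of `pq` the current input suffix matches. State S0 means no match yet; S1 means the last symbol is `p`; S2 means the last 2 symbols are `pq`. Only S2 accepts. On a mismatch, fall back to the longest proper suffix that is still a prefix of `pq`.
With 3 states:
        p   q  
>  S0   S1  S0 
   S1   S1  S2 
 * S2   S1  S0 
(> = start, * = accepting)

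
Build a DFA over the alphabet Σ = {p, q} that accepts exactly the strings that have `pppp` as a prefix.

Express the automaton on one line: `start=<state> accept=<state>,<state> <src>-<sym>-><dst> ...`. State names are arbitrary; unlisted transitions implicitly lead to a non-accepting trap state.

Walk along `pppp` while the input agrees: from s0 take `p` to s1, and so on. Any deviation drops to the rejecting sink s5. Once s4 is reached the prefix is confirmed and every continuation is accepted.
6 states suffice.
        p   q  
>  s0   s1  s5 
   s1   s2  s5 
   s2   s3  s5 
   s3   s4  s5 
 * s4   s4  s4 
   s5   s5  s5 
(> = start, * = accepting)

start=s0 accept=s4 s0-p->s1 s0-q->s5 s1-p->s2 s1-q->s5 s2-p->s3 s2-q->s5 s3-p->s4 s3-q->s5 s4-p->s4 s4-q->s4 s5-p->s5 s5-q->s5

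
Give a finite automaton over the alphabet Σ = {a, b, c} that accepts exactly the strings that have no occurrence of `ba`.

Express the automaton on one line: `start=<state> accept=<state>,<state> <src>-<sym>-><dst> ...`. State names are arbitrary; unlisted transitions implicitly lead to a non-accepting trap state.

This is the complement of 'contains `ba`'. Use the same substring-matching states — S0 through S2 holding how much of `ba` has just been matched — but flip the accepting set: everything except the trap S2 accepts.
3 states suffice.
        a   b   c  
>* S0   S0  S1  S0 
 * S1   S2  S1  S0 
   S2   S2  S2  S2 
(> = start, * = accepting)

start=S0 accept=S0,S1 S0-a->S0 S0-b->S1 S0-c->S0 S1-a->S2 S1-b->S1 S1-c->S0 S2-a->S2 S2-b->S2 S2-c->S2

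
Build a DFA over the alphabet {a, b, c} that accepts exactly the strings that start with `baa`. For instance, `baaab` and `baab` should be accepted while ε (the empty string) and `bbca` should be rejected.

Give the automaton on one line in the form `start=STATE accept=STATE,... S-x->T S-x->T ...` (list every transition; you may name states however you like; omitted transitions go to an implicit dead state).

Check the first 3 symbols one by one: S0 through S2 record how many have matched `baa` so far; any wrong symbol goes to the dead state S4. After all 3 match we enter the accepting sink S3.
        a   b   c  
>  S0   S4  S1  S4 
   S1   S2  S4  S4 
   S2   S3  S4  S4 
 * S3   S3  S3  S3 
   S4   S4  S4  S4 
(> = start, * = accepting)

start=S0 accept=S3 S0-a->S4 S0-b->S1 S0-c->S4 S1-a->S2 S1-b->S4 S1-c->S4 S2-a->S3 S2-b->S4 S2-c->S4 S3-a->S3 S3-b->S3 S3-c->S3 S4-a->S4 S4-b->S4 S4-c->S4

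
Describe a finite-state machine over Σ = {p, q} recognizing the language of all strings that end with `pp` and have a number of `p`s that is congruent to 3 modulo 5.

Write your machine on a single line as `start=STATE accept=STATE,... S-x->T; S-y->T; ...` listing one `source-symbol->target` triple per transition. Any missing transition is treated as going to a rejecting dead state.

Build one automaton per condition and run them in lockstep. One (3 states) tracks how much of the suffix `pp` has currently been matched; the other (5 states) tracks the count of `p`s modulo 5. Each combined state is a pair, one component from each; accept when both components accept. Minimizing collapses redundant product states.
With 7 states:
        p   q  
>  s0   s1  s0 
   s1   s2  s1 
   s2   s3  s4 
 * s3   s5  s6 
   s4   s6  s4 
   s5   s0  s5 
   s6   s5  s6 
(> = start, * = accepting)

start=s0; accept=s3; s0-p->s1; s0-q->s0; s1-p->s2; s1-q->s1; s2-p->s3; s2-q->s4; s3-p->s5; s3-q->s6; s4-p->s6; s4-q->s4; s5-p->s0; s5-q->s5; s6-p->s5; s6-q->s6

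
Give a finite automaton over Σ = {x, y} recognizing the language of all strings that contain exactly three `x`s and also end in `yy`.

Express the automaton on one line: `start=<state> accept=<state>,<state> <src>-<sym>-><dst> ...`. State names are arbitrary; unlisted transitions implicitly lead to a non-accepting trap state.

Build one automaton per condition and run them in lockstep. One (5 states) tracks the count of `x`s, saturating at 4; the other (3 states) tracks how much of the suffix `yy` has currently been matched. Each combined state is a pair, one component from each; accept when both components accept. After merging equivalent states the machine shrinks.
A 7-state machine:
        x   y  
>  q0   q1  q0 
   q1   q2  q1 
   q2   q3  q2 
   q3   q4  q5 
   q4   q4  q4 
   q5   q4  q6 
 * q6   q4  q6 
(> = start, * = accepting)

start=q0 accept=q6 q0-x->q1 q0-y->q0 q1-x->q2 q1-y->q1 q2-x->q3 q2-y->q2 q3-x->q4 q3-y->q5 q4-x->q4 q4-y->q4 q5-x->q4 q5-y->q6 q6-x->q4 q6-y->q6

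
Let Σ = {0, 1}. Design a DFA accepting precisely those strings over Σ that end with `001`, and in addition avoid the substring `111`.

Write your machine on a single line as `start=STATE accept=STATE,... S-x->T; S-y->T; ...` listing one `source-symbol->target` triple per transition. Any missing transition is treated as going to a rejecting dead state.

Handle the two conditions separately and then intersect. The first has 4 states tracking how much of the suffix `001` has currently been matched; the second has 4 states tracking partial matches of the forbidden pattern `111`. A product state is a pair (one from each), accepting exactly when both do. Equivalent product states are then merged.
With 7 states:
        0   1  
>  q0   q1  q2 
   q1   q3  q2 
   q2   q1  q4 
   q3   q3  q5 
   q4   q1  q6 
 * q5   q1  q4 
   q6   q6  q6 
(> = start, * = accepting)

start=q0; accept=q5; q0-0->q1; q0-1->q2; q1-0->q3; q1-1->q2; q2-0->q1; q2-1->q4; q3-0->q3; q3-1->q5; q4-0->q1; q4-1->q6; q5-0->q1; q5-1->q4; q6-0->q6; q6-1->q6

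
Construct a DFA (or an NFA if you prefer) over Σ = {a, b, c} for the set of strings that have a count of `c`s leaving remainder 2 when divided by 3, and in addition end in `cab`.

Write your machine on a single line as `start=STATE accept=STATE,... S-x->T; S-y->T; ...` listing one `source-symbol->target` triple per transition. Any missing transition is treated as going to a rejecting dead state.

Run two small machines in parallel and take their product. The first has 3 states tracking the count of `c`s modulo 3; the second has 4 states tracking how much of the suffix `cab` has currently been matched. A product state is a pair (one from each), accepting exactly when both do. Equivalent product states are then merged.
6 states suffice.
        a   b   c  
>  S0   S0  S0  S1 
   S1   S1  S1  S2 
   S2   S3  S4  S0 
   S3   S4  S5  S0 
   S4   S4  S4  S0 
 * S5   S4  S4  S0 
(> = start, * = accepting)

start=S0; accept=S5; S0-a->S0; S0-b->S0; S0-c->S1; S1-a->S1; S1-b->S1; S1-c->S2; S2-a->S3; S2-b->S4; S2-c->S0; S3-a->S4; S3-b->S5; S3-c->S0; S4-a->S4; S4-b->S4; S4-c->S0; S5-a->S4; S5-b->S4; S5-c->S0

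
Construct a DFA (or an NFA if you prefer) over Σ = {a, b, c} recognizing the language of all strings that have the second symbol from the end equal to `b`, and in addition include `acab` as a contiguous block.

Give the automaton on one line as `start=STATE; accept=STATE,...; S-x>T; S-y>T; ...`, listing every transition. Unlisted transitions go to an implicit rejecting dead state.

Build one automaton per condition and run them in lockstep. The first has 13 states tracking the last 2 symbols read; the second has 5 states tracking whether and how much of `acab` has been seen. A product state is a pair (one from each), accepting exactly when both do. Equivalent product states are then merged.
        a   b   c  
>  s0   s1  s0  s0 
   s1   s1  s0  s2 
   s2   s3  s0  s0 
   s3   s1  s4  s2 
   s4   s5  s6  s5 
 * s5   s7  s4  s7 
 * s6   s5  s6  s5 
   s7   s7  s4  s7 
(> = start, * = accepting)

start=s0; accept=s5,s6; s0-a>s1; s0-b>s0; s0-c>s0; s1-a>s1; s1-b>s0; s1-c>s2; s2-a>s3; s2-b>s0; s2-c>s0; s3-a>s1; s3-b>s4; s3-c>s2; s4-a>s5; s4-b>s6; s4-c>s5; s5-a>s7; s5-b>s4; s5-c>s7; s6-a>s5; s6-b>s6; s6-c>s5; s7-a>s7; s7-b>s4; s7-c>s7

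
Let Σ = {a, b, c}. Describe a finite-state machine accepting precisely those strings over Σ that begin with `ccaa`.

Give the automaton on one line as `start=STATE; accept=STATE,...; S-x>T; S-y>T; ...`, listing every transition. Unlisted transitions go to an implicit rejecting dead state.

Check the first 4 symbols one by one: s0 through s3 record how many have matched `ccaa` so far; any wrong symbol goes to the dead state s5. After all 4 match we enter the accepting sink s4.
With 6 states:
        a   b   c  
>  s0   s5  s5  s1 
   s1   s5  s5  s2 
   s2   s3  s5  s5 
   s3   s4  s5  s5 
 * s4   s4  s4  s4 
   s5   s5  s5  s5 
(> = start, * = accepting)

start=s0; accept=s4; s0-a>s5; s0-b>s5; s0-c>s1; s1-a>s5; s1-b>s5; s1-c>s2; s2-a>s3; s2-b>s5; s2-c>s5; s3-a>s4; s3-b>s5; s3-c>s5; s4-a>s4; s4-b>s4; s4-c>s4; s5-a>s5; s5-b>s5; s5-c>s5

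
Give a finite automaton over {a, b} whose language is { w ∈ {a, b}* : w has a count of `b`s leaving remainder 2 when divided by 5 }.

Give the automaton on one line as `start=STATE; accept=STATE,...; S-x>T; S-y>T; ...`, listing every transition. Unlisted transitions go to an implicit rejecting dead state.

start=q0; accept=q2; q0-a>q0; q0-b>q1; q1-a>q1; q1-b>q2; q2-a>q2; q2-b>q3; q3-a>q3; q3-b>q4; q4-a>q4; q4-b>q0

The only thing that matters is how many `b`s have appeared, reduced mod 5. Use one state per residue: q0 for 0, …, q4 for 4. Reading `b` moves to the next residue; anything else stays put. q2 is accepting.
        a   b  
>  q0   q0  q1 
   q1   q1  q2 
 * q2   q2  q3 
   q3   q3  q4 
   q4   q4  q0 
(> = start, * = accepting)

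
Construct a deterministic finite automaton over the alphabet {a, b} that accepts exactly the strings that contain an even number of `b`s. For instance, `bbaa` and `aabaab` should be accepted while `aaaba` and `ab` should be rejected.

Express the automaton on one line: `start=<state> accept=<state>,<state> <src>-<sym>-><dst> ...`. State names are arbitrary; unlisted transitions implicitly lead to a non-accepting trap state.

The only thing that matters is how many `b`s have appeared, reduced mod 2. Use one state per residue: q0 for 0, …, q1 for 1. Reading `b` moves to the next residue; anything else stays put. q0 is accepting.
With 2 states:
        a   b  
>* q0   q0  q1 
   q1   q1  q0 
(> = start, * = accepting)

start=q0 accept=q0 q0-a->q0 q0-b->q1 q1-a->q1 q1-b->q0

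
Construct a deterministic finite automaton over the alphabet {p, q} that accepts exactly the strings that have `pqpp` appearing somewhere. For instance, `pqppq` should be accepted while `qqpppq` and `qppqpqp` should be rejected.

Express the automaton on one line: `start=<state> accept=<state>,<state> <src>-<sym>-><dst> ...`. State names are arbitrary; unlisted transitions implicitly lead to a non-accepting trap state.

start=s0 accept=s4 s0-p->s1 s0-q->s0 s1-p->s1 s1-q->s2 s2-p->s3 s2-q->s0 s3-p->s4 s3-q->s2 s4-p->s4 s4-q->s4

Track how much of `pqpp` has been matched so far: state s0 is no progress, s4 is the absorbing accept state reached once `pqpp` has occurred. Intermediate states record partial matches; on a mismatch, fall back to the longest reusable overlap.
With 5 states:
        p   q  
>  s0   s1  s0 
   s1   s1  s2 
   s2   s3  s0 
   s3   s4  s2 
 * s4   s4  s4 
(> = start, * = accepting)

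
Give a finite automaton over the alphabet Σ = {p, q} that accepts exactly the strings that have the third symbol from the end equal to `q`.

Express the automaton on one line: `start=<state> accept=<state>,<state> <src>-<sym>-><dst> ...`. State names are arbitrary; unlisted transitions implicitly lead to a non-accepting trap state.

Because acceptance depends on a position counted from the end, the machine has to buffer the most recent 3 symbols. Make each state the string of the last up-to-3 symbols read; on input `x` shift the window left and append `x`. Accept when the buffered window has length 3 and begins with `q`.
With 15 states:
          p    q  
>  s0     s1   s2 
   s1     s3   s4 
   s2     s5   s6 
   s3     s7   s8 
   s4     s9  s10 
   s5    s11  s12 
   s6    s13  s14 
   s7     s7   s8 
   s8     s9  s10 
   s9    s11  s12 
   s10   s13  s14 
 * s11    s7   s8 
 * s12    s9  s10 
 * s13   s11  s12 
 * s14   s13  s14 
(> = start, * = accepting)

start=s0 accept=s11,s12,s13,s14 s0-p->s1 s0-q->s2 s1-p->s3 s1-q->s4 s2-p->s5 s2-q->s6 s3-p->s7 s3-q->s8 s4-p->s9 s4-q->s10 s5-p->s11 s5-q->s12 s6-p->s13 s6-q->s14 s7-p->s7 s7-q->s8 s8-p->s9 s8-q->s10 s9-p->s11 s9-q->s12 s10-p->s13 s10-q->s14 s11-p->s7 s11-q->s8 s12-p->s9 s12-q->s10 s13-p->s11 s13-q->s12 s14-p->s13 s14-q->s14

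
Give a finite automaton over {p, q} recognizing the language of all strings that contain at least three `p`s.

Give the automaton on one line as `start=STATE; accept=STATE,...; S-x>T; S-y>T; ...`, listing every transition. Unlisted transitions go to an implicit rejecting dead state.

start=S0; accept=S3,S4; S0-p>S1; S0-q>S0; S1-p>S2; S1-q>S1; S2-p>S3; S2-q>S2; S3-p>S4; S3-q>S3; S4-p>S4; S4-q>S4

Only the number of `p`s matters, and only up to 4. Make a chain S0 → S1 → S2 → S3 → S4 advanced by each `p` (with S4 absorbing); every other symbol self-loops. The accepting set is {S3, S4}.
5 states suffice.
        p   q  
>  S0   S1  S0 
   S1   S2  S1 
   S2   S3  S2 
 * S3   S4  S3 
 * S4   S4  S4 
(> = start, * = accepting)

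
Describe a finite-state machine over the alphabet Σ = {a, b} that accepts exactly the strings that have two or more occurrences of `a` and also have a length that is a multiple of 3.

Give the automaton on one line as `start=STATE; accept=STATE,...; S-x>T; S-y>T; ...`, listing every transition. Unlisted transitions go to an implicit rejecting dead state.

start=q0; accept=q6,q7; q0-a>q1; q0-b>q2; q1-a>q3; q1-b>q4; q2-a>q4; q2-b>q5; q3-a>q6; q3-b>q7; q4-a>q7; q4-b>q8; q5-a>q8; q5-b>q0; q6-a>q9; q6-b>q9; q7-a>q9; q7-b>q10; q8-a>q10; q8-b>q1; q9-a>q11; q9-b>q11; q10-a>q11; q10-b>q3; q11-a>q6; q11-b>q6

Build one automaton per condition and run them in lockstep. The first has 4 states tracking the count of `a`s, saturating at 3; the second has 3 states tracking the input length modulo 3. A product state is a pair (one from each), accepting exactly when both do.
          a    b  
>  q0     q1   q2 
   q1     q3   q4 
   q2     q4   q5 
   q3     q6   q7 
   q4     q7   q8 
   q5     q8   q0 
 * q6     q9   q9 
 * q7     q9  q10 
   q8    q10   q1 
   q9    q11  q11 
   q10   q11   q3 
   q11    q6   q6 
(> = start, * = accepting)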